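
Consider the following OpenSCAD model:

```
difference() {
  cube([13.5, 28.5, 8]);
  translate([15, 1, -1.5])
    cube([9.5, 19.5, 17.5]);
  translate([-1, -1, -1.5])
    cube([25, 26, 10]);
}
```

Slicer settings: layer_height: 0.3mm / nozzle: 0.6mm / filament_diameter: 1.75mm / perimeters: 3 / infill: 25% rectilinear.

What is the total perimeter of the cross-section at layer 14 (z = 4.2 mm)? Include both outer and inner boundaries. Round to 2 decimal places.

At z = 4.2 mm: the cube (footprint 13.5×28.5) is included at this height (perimeter 84.00 mm); the 9.5×19.5 cube at (15, 1) contributes its full rectangle (perimeter 58.00 mm); the cube at (-1, -1) is present — its section is the full 25×26 rectangle (perimeter 102.00 mm); Taking the first minus the rest: starting from the 13.5×28.5 cube, the 9.5×19.5 cube at (15, 1) misses the remaining region (no effect); the 25×26 cube at (-1, -1) partially overlaps it — only the 337.50 mm² overlap (of its 650.00 mm²) is removed, clipping the outline — boundary = 34.00 mm. Overall, the cross-section is a single solid region. Total boundary length (outer) = 34.00 mm.

34.00 mm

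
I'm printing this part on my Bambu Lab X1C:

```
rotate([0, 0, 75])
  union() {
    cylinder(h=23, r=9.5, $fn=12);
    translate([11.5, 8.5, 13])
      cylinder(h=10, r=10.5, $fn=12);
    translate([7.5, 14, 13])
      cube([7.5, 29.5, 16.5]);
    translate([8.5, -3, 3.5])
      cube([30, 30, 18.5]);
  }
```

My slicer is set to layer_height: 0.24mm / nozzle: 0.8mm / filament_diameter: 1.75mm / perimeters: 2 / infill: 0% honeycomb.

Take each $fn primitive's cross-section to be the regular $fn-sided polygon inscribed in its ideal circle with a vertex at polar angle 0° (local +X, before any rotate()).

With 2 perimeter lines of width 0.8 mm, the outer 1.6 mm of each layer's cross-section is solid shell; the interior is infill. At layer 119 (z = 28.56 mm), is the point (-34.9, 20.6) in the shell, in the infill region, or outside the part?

infill

At z = 28.56 mm: the cylinder is absent (z outside [0, 23]); the cylinder at (11.5, 8.5) does not reach this height (z outside [13, 23]); the cube at (7.5, 14) is present — its section is the full 7.5×29.5 rectangle; the cube at (8.5, -3) is absent (z outside [3.5, 22]); Combining (union): only the 7.5×29.5 cube at (7.5, 14) is present, so the union is just that shape — 1 connected region; (whole slice rotated 75° about Z — lengths, areas and connectivity unchanged). Overall, the cross-section is a single solid region. Undo the 75° rotation: the query point maps to (10.865, 39.042) in the un-rotated model frame. The nearest boundary edge runs (7.50, 43.50)→(7.50, 14.00); distance from the point to it = 3.37 mm. The point is inside the cross-section and 3.37 mm from the nearest boundary — more than the 1.6 mm shell width (2 × 0.8), so it's in the infill interior.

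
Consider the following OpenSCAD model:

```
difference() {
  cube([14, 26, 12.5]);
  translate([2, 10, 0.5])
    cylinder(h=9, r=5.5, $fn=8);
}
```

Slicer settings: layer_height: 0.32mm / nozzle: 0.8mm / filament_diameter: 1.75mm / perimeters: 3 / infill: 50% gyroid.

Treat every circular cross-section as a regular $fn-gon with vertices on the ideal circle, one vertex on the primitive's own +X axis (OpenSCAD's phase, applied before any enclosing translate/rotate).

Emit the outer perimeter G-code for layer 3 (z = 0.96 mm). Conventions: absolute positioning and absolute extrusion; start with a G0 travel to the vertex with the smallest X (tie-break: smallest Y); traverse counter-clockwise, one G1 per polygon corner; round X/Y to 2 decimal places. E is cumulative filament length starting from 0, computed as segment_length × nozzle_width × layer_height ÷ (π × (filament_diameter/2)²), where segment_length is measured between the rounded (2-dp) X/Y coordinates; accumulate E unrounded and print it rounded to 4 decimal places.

G0 X0.00 Y0.00 Z0.96
G1 X14.00 Y0.00 E1.4901
G1 X14.00 Y26.00 E4.2573
G1 X0.00 Y26.00 E5.7474
G1 X0.00 Y14.67 E6.9532
G1 X2.00 Y15.50 E7.1837
G1 X5.89 Y13.89 E7.6318
G1 X7.50 Y10.00 E8.0799
G1 X5.89 Y6.11 E8.5279
G1 X2.00 Y4.50 E8.9760
G1 X0.00 Y5.33 E9.2065
G1 X0.00 Y0.00 E9.7738

At z = 0.96 mm: the cube (footprint 14×26) is included at this height; the r=5.5 cylinder at (2, 10) contributes a regular 8-gon of circumradius 5.5; Taking the first minus the rest: starting from the 14×26 cube, the r=5.5 cylinder at (2, 10) partially overlaps it — only the 63.12 mm² overlap (of its 85.56 mm²) is removed, clipping the outline — 1 connected region. The outline is a single polygon with 11 vertices. Extrusion per mm of travel: 0.8 × 0.32 / (π × 0.875²) = 0.106432. Accumulating E over each segment gives final E = 9.7738.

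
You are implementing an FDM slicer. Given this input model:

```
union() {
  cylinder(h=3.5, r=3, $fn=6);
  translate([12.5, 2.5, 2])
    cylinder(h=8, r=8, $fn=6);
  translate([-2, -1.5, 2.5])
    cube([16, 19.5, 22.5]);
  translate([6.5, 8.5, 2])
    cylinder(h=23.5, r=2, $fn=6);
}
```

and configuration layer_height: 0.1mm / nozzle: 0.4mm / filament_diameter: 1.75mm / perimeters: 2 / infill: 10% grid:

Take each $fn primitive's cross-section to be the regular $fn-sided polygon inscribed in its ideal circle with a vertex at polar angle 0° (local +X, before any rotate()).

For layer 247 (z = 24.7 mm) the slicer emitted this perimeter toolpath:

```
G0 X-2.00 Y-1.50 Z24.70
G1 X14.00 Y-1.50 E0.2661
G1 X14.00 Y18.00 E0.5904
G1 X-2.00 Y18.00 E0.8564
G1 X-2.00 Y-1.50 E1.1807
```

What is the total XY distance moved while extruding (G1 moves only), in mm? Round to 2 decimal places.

71.00 mm

Sum the Euclidean lengths of each G1 segment: total = 71.00 mm.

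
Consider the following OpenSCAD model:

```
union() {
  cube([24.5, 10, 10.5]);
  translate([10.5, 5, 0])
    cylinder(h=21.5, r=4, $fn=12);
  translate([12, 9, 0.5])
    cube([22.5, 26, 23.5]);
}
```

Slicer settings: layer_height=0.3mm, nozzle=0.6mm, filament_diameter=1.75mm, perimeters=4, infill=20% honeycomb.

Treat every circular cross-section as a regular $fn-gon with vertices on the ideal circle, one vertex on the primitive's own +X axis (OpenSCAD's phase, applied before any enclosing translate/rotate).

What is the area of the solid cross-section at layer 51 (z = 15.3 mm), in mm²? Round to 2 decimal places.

At z = 15.3 mm: the cube is absent (z outside [0, 10.5]); the r=4 cylinder at (10.5, 5) gives a regular 12-gon of circumradius 4 (constant along its height) (area = (12/2)·4.000²·sin(360°/12) = 48.00 mm²); the cube at (12, 9) (footprint 22.5×26) is included at this height (area 585.00 mm²); Merging all regions: the 2 present regions are separate (no shared area or edge), so areas and boundary lengths simply add and each stays a separate island — area = 633.00 mm². Overall, the cross-section has 2 separate islands. Net area = 633.00 mm².

633.00 mm²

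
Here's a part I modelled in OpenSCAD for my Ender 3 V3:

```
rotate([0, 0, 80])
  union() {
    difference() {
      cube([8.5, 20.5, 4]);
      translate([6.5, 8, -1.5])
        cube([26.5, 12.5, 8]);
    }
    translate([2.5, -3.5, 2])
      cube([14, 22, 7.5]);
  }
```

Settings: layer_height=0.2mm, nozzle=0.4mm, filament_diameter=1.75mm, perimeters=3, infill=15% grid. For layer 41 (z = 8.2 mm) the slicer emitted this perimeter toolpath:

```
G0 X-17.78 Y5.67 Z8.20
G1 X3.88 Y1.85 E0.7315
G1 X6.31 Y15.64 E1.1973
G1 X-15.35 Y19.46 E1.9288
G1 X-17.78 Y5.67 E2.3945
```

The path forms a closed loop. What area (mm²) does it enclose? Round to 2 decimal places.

307.97 mm²

Apply the shoelace formula to the sequence of (X, Y) vertices; enclosed area = 307.97 mm².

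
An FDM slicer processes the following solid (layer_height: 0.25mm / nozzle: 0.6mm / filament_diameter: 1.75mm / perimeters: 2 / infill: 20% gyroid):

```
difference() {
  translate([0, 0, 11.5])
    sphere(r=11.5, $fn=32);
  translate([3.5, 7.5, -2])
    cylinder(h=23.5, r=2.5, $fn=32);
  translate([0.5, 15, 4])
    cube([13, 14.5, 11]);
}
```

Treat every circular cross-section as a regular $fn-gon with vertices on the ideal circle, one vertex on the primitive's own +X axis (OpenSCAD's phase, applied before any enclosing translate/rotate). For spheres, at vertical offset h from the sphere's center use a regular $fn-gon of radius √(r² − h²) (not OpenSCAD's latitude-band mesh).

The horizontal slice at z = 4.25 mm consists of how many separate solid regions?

At z = 4.25 mm: the r=11.5 sphere slices to a regular 32-gon of circumradius 8.927 (√(r²−h²) with h=7.25 from center); the cylinder at (3.5, 7.5): section is a regular 32-gon, circumradius r=2.5; the cube at (0.5, 15) is present — its section is the full 13×14.5 rectangle; After the difference (first − rest): starting from the r=11.5 sphere, the r=2.5 cylinder at (3.5, 7.5) partially overlaps it — only the 12.26 mm² overlap (of its 19.51 mm²) is removed, clipping the outline; the 13×14.5 cube at (0.5, 15) misses the remaining region (no effect) — 1 connected region. The result has 1 disconnected region.

1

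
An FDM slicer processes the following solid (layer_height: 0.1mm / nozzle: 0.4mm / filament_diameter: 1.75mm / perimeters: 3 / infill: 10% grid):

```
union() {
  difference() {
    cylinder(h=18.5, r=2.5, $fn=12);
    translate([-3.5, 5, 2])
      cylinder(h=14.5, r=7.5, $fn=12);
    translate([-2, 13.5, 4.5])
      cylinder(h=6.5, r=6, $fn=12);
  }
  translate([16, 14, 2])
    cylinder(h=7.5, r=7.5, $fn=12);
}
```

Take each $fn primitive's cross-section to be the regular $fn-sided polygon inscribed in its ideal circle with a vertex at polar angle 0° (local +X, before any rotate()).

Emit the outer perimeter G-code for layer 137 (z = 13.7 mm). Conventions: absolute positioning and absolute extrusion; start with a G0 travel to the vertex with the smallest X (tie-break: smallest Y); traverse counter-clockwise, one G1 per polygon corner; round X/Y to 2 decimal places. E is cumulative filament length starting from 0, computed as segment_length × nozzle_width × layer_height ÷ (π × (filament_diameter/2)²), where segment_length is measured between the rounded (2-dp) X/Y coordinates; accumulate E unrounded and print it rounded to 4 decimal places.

G0 X-1.46 Y-1.95 Z13.70
G1 X-1.25 Y-2.17 E0.0051
G1 X0.00 Y-2.50 E0.0266
G1 X1.25 Y-2.17 E0.0481
G1 X2.17 Y-1.25 E0.0697
G1 X2.50 Y0.00 E0.0912
G1 X2.34 Y0.60 E0.1015
G1 X0.25 Y-1.50 E0.1508
G1 X-1.46 Y-1.95 E0.1802

At z = 13.7 mm: the r=2.5 cylinder gives a regular 12-gon of circumradius 2.5 (constant along its height); the r=7.5 cylinder at (-3.5, 5) gives a regular 12-gon of circumradius 7.5 (constant along its height); the cylinder at (-2, 13.5) is absent (z outside [4.5, 11]); Taking the first minus the rest: starting from the r=2.5 cylinder, the r=7.5 cylinder at (-3.5, 5) partially overlaps it — only the 14.56 mm² overlap (of its 168.75 mm²) is removed, clipping the outline — 1 connected region; the cylinder at (16, 14) is absent (z outside [2, 9.5]); Taking the union: only that combined region is present, so the union is just that shape — 1 connected region. The outline is a single polygon with 8 vertices. Extrusion per mm of travel: 0.4 × 0.1 / (π × 0.875²) = 0.016630. Accumulating E over each segment gives final E = 0.1802.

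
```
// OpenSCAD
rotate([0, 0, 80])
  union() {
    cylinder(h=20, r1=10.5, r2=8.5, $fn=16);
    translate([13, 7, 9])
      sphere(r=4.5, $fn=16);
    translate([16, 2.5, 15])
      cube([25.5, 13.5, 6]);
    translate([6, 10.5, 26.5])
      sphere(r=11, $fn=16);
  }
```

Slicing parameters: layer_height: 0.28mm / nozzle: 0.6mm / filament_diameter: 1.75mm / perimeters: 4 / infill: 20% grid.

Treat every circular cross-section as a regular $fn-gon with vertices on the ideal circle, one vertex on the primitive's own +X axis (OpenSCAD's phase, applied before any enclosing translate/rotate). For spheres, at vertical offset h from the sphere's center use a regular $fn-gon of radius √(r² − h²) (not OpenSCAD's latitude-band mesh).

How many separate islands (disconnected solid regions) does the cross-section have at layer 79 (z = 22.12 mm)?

At z = 22.12 mm: the cone is not intersected at this z (z outside [0, 20]); the sphere at (13, 7) is absent (|z−center|=13.120 > r=4.5); the cube at (16, 2.5) is not intersected at this z (z outside [15, 21]); the sphere at (6, 10.5): section is a regular 16-gon, circumradius = √(r²−h²) = √(11²−4.38²) = 10.090; Combining (union): only the r=11 sphere at (6, 10.5) is present, so the union is just that shape — 1 connected region; (whole slice rotated 80° about Z — lengths, areas and connectivity unchanged). Overall, the cross-section is a single solid region. Island count = 1.

1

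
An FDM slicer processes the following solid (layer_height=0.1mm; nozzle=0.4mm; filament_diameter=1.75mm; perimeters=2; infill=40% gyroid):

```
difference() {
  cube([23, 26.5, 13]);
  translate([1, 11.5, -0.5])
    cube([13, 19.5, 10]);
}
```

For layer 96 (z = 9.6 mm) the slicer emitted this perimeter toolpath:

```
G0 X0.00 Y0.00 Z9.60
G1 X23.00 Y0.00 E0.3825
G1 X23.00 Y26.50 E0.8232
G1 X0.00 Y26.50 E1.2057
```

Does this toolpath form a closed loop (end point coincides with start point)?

no

Start point (G0): (0.00, 0.00). End point (last G1): the path does not return to the start — open.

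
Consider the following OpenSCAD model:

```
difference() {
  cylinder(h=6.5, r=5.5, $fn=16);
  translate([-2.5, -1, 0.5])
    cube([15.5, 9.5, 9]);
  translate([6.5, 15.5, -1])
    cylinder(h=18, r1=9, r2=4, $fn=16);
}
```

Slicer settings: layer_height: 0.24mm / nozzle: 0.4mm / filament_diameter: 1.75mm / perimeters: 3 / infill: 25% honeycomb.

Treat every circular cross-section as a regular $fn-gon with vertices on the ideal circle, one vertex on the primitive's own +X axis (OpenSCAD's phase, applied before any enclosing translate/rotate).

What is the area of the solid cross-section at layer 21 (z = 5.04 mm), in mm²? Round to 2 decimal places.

48.46 mm²

At z = 5.04 mm: the r=5.5 cylinder contributes a regular 16-gon of circumradius 5.5 (area = (16/2)·5.500²·sin(360°/16) = 92.61 mm²); the cube at (-2.5, -1) (footprint 15.5×9.5) is included at this height (area 147.25 mm²); the cone at (6.5, 15.5) contributes a regular 16-gon of circumradius 7.322 (interpolated between r1=9 and r2=4 at t=0.336) (area = (16/2)·7.322²·sin(360°/16) = 164.14 mm²); Subtracting the remaining from the first: starting from the r=5.5 cylinder (92.61 mm²), the 15.5×9.5 cube at (-2.5, -1) partially overlaps it — only the 44.14 mm² overlap (of its 147.25 mm²) is removed, clipping the outline; the cone at (6.5, 15.5) misses the remaining region (no effect) — area = 48.46 mm². Overall, the cross-section is a single solid region. Net area = 48.46 mm².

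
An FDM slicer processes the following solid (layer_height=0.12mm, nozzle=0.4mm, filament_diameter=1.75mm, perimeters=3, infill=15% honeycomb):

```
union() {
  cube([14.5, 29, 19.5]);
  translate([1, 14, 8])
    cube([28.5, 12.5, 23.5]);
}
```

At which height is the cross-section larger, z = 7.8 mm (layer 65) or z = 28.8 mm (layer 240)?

Layer 65 (z = 7.8): the cube (footprint 14.5×29) is included at this height (area 420.50 mm²); the cube at (1, 14) is not intersected at this z (z outside [8, 31.5]); Taking the union: only the 14.5×29 cube is present, so the union is just that shape — area = 420.50 mm². So its area = 420.50 mm². Layer 240 (z = 28.8): the cube is absent (z outside [0, 19.5]); the 28.5×12.5 cube at (1, 14) contributes its full rectangle (area 356.25 mm²); Merging all regions: only the 28.5×12.5 cube at (1, 14) is present, so the union is just that shape — area = 356.25 mm². So its area = 356.25 mm². Layer 65 is larger (420.50 vs 356.25 mm²).

layer 65 (z = 7.8 mm)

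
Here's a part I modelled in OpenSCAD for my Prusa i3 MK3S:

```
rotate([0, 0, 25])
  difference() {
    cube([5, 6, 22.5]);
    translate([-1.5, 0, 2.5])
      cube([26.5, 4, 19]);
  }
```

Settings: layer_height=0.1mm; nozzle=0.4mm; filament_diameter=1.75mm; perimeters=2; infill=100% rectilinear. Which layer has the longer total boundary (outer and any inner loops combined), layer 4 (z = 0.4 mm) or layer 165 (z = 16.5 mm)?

layer 4 (z = 0.4 mm)

Layer 4 (z = 0.4): the cube is present — its section is the full 5×6 rectangle (perimeter 22.00 mm); the cube at (-1.5, 0) is absent (z outside [2.5, 21.5]); Taking the first minus the rest: none of the subtracted shapes is present at this height, so the 5×6 cube is unchanged — boundary = 22.00 mm; (rotated 25° about Z; rotation is an isometry so areas/perimeters/island counts are preserved). So its perimeter = 22.00 mm. Layer 165 (z = 16.5): the 5×6 cube contributes its full rectangle (perimeter 22.00 mm); the cube at (-1.5, 0) (footprint 26.5×4) is included at this height (perimeter 61.00 mm); Subtracting the remaining from the first: starting from the 5×6 cube, the 26.5×4 cube at (-1.5, 0) partially overlaps it — only the 20.00 mm² overlap (of its 106.00 mm²) is removed, clipping the outline — boundary = 14.00 mm; (rotated 25° about Z; rotation is an isometry so areas/perimeters/island counts are preserved). So its perimeter = 14.00 mm. Layer 4 is larger (22.00 vs 14.00 mm).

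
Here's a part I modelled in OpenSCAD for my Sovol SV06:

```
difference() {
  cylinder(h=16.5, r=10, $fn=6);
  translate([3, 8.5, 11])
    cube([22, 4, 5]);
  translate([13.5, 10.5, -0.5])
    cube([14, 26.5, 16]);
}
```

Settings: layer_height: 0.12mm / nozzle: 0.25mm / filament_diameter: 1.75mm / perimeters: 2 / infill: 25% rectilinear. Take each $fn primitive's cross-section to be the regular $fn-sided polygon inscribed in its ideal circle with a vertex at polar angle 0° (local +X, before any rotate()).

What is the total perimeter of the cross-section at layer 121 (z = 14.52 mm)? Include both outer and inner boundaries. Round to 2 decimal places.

60.07 mm

At z = 14.52 mm: the r=10 cylinder contributes a regular 6-gon of circumradius 10 (perimeter = 2·6·10.000·sin(180°/6) = 60.00 mm); the 22×4 cube at (3, 8.5) contributes its full rectangle (perimeter 52.00 mm); the cube at (13.5, 10.5) (footprint 14×26.5) is included at this height (perimeter 81.00 mm); After the difference (first − rest): starting from the r=10 cylinder, the 22×4 cube at (3, 8.5) partially overlaps it — only the 0.33 mm² overlap (of its 88.00 mm²) is removed, clipping the outline; the 14×26.5 cube at (13.5, 10.5) misses the remaining region (no effect) — boundary = 60.07 mm. Overall, the cross-section is a single solid region. Total boundary length (outer) = 60.07 mm.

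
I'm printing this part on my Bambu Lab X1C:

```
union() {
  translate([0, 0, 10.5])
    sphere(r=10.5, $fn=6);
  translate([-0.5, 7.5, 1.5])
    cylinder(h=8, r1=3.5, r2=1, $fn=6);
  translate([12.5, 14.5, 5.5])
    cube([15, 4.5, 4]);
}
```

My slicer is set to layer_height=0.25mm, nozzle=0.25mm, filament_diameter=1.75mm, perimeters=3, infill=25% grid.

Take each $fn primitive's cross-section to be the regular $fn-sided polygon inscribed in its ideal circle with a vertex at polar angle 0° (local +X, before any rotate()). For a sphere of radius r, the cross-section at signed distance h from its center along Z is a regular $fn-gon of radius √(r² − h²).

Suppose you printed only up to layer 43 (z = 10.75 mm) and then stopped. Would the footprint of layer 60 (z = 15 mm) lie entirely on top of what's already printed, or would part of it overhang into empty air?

entirely on top

Compare the two slices. At z = 10.75: the r=10.5 sphere slices to a regular 6-gon of circumradius 10.497 (√(r²−h²) with h=0.25 from center) (area = (6/2)·10.497²·sin(360°/6) = 286.28 mm²); the cone at (-0.5, 7.5) does not reach this height (z outside [1.5, 9.5]); the cube at (12.5, 14.5) does not reach this height (z outside [5.5, 9.5]); Merging all regions: only the r=10.5 sphere is present, so the union is just that shape — area = 286.28 mm². At z = 15: the sphere: section is a regular 6-gon, circumradius = √(r²−h²) = √(10.5²−4.5²) = 9.487 (area = (6/2)·9.487²·sin(360°/6) = 233.83 mm²); the cone at (-0.5, 7.5) is absent (z outside [1.5, 9.5]); the cube at (12.5, 14.5) is absent (z outside [5.5, 9.5]); Merging all regions: only the r=10.5 sphere is present, so the union is just that shape — area = 233.83 mm². Checking containment: the cross-section at z = 15 is a subset of the cross-section at z = 10.75.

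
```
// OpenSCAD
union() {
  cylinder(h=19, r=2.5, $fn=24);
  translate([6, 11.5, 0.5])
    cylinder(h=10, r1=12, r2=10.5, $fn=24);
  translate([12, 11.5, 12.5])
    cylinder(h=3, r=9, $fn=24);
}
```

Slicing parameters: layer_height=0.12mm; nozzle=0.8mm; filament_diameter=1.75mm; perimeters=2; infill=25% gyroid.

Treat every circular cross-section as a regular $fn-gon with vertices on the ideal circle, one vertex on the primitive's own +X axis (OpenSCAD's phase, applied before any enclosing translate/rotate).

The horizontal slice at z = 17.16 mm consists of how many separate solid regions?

1

At z = 17.16 mm: the r=2.5 cylinder contributes a regular 24-gon of circumradius 2.5; the cone at (6, 11.5) is not intersected at this z (z outside [0.5, 10.5]); the cylinder at (12, 11.5) is not intersected at this z (z outside [12.5, 15.5]); Merging all regions: only the r=2.5 cylinder is present, so the union is just that shape — 1 connected region. The result has 1 disconnected region.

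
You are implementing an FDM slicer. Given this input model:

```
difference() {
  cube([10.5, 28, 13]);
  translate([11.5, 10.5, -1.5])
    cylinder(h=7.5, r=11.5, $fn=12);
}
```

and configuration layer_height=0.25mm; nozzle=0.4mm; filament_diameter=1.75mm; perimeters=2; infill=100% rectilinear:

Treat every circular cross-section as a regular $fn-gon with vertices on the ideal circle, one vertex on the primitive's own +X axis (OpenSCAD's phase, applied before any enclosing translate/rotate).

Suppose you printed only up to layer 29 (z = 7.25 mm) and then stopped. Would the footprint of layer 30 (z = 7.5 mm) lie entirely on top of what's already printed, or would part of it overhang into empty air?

Compare the two slices. At z = 7.25: the cube is present — its section is the full 10.5×28 rectangle (area 294.00 mm²); the cylinder at (11.5, 10.5) is not intersected at this z (z outside [-1.5, 6]); After the difference (first − rest): none of the subtracted shapes is present at this height, so the 10.5×28 cube is unchanged — area = 294.00 mm². At z = 7.5: the 10.5×28 cube contributes its full rectangle (area 294.00 mm²); the cylinder at (11.5, 10.5) is not intersected at this z (z outside [-1.5, 6]); Subtracting the remaining from the first: none of the subtracted shapes is present at this height, so the 10.5×28 cube is unchanged — area = 294.00 mm². Checking containment: the cross-section at z = 7.5 is a subset of the cross-section at z = 7.25.

entirely on top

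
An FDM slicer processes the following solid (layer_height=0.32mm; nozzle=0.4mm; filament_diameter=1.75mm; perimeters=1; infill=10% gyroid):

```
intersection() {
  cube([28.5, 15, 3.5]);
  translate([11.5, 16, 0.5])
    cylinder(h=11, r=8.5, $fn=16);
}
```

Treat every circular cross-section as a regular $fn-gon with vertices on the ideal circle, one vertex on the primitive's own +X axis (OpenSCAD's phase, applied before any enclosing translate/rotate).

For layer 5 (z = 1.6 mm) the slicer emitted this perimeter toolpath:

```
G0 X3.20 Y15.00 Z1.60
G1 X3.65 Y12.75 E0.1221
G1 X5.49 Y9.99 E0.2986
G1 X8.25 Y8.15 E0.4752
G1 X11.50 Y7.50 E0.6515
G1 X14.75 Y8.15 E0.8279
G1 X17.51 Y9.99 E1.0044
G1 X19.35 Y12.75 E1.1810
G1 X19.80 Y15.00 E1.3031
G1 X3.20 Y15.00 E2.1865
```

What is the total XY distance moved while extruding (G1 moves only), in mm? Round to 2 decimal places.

41.09 mm

Sum the Euclidean lengths of each G1 segment: total = 41.09 mm.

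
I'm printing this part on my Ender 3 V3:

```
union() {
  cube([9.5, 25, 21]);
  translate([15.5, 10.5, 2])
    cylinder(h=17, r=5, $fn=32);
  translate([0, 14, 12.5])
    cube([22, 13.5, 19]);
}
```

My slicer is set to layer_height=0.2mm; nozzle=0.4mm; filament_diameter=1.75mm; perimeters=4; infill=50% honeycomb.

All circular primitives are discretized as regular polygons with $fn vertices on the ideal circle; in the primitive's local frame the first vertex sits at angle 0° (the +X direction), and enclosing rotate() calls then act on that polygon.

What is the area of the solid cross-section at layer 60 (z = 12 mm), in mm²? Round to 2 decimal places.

315.54 mm²

At z = 12 mm: the cube (footprint 9.5×25) is included at this height (area 237.50 mm²); the r=5 cylinder at (15.5, 10.5) contributes a regular 32-gon of circumradius 5 (area = (32/2)·5.000²·sin(360°/32) = 78.04 mm²); the cube at (0, 14) is absent (z outside [12.5, 31.5]); Combining (union): the 2 present regions are separate (no shared area or edge), so areas and boundary lengths simply add and each stays a separate island — area = 315.54 mm². Overall, the cross-section has 2 separate islands. Net area = 315.54 mm².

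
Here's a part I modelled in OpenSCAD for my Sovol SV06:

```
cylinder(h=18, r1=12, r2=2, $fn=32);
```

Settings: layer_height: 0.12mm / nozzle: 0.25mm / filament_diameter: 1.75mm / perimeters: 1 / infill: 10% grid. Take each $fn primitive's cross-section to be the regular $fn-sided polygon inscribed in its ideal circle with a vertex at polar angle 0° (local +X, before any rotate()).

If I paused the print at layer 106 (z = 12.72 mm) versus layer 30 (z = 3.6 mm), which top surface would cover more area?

Layer 106 (z = 12.72): the cone contributes a regular 32-gon of circumradius 4.933 (interpolated between r1=12 and r2=2 at t=0.707) (area = (32/2)·4.933²·sin(360°/32) = 75.97 mm²). So its area = 75.97 mm². Layer 30 (z = 3.6): the cone contributes a regular 32-gon of circumradius 10.000 (interpolated between r1=12 and r2=2 at t=0.200) (area = (32/2)·10.000²·sin(360°/32) = 312.14 mm²). So its area = 312.14 mm². Layer 30 is larger (312.14 vs 75.97 mm²).

layer 30 (z = 3.6 mm)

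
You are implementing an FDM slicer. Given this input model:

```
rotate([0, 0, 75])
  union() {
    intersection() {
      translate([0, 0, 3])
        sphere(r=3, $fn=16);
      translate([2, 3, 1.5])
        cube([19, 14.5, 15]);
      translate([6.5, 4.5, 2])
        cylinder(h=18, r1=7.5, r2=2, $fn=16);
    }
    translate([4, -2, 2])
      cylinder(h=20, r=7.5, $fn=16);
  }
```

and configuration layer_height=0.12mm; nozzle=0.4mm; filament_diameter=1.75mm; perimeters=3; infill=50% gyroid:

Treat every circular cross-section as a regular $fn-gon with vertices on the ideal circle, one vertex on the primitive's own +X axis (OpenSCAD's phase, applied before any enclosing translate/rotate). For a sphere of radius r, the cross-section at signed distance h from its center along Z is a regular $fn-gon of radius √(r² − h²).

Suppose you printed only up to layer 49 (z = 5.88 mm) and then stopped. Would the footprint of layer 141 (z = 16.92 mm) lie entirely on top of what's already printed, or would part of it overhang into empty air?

Compare the two slices. At z = 5.88: the sphere: section is a regular 16-gon, circumradius = √(r²−h²) = √(3²−2.88²) = 0.840 (area = (16/2)·0.840²·sin(360°/16) = 2.16 mm²); the 19×14.5 cube at (2, 3) contributes its full rectangle (area 275.50 mm²); the cone at (6.5, 4.5) (r1=7.5→r2=2) has section circumradius 6.314 here — a regular 16-gon (area = (16/2)·6.314²·sin(360°/16) = 122.07 mm²); Keeping only the common overlap: the 19×14.5 cube at (2, 3) does not overlap the r=3 sphere (empty); the cone at (6.5, 4.5) does not overlap the running intersection (empty) — nothing remains; the cylinder at (4, -2): section is a regular 16-gon, circumradius r=7.5 (area = (16/2)·7.500²·sin(360°/16) = 172.21 mm²); Merging all regions: only the r=7.5 cylinder at (4, -2) is present, so the union is just that shape — area = 172.21 mm²; (whole slice rotated 75° about Z — lengths, areas and connectivity unchanged). At z = 16.92: the sphere is absent (|z−center|=13.920 > r=3); the cube at (2, 3) does not reach this height (z outside [1.5, 16.5]); the cone at (6.5, 4.5): at t=0.829 of its height the radius interpolates to r₁+(r₂−r₁)t = 2.941, giving a regular 16-gon of that circumradius (area = (16/2)·2.941²·sin(360°/16) = 26.48 mm²); Keeping only the common overlap: at least one operand is absent at this height, so nothing remains; the r=7.5 cylinder at (4, -2) gives a regular 16-gon of circumradius 7.5 (constant along its height) (area = (16/2)·7.500²·sin(360°/16) = 172.21 mm²); Taking the union: only the r=7.5 cylinder at (4, -2) is present, so the union is just that shape — area = 172.21 mm²; (whole slice rotated 75° about Z — lengths, areas and connectivity unchanged). Checking containment: the cross-section at z = 16.92 is a subset of the cross-section at z = 5.88.

entirely on top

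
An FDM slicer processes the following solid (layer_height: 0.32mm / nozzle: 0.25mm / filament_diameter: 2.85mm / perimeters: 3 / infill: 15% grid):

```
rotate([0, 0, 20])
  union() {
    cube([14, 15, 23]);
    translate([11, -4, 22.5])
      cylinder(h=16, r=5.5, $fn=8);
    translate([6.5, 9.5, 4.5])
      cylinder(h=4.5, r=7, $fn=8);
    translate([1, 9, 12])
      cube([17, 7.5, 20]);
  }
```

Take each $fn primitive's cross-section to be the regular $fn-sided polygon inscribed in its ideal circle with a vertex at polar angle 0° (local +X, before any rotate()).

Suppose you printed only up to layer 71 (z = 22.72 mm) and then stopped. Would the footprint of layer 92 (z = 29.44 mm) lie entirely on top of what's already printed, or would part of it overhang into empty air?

entirely on top

Compare the two slices. At z = 22.72: the 14×15 cube contributes its full rectangle (area 210.00 mm²); the r=5.5 cylinder at (11, -4) gives a regular 8-gon of circumradius 5.5 (constant along its height) (area = (8/2)·5.500²·sin(360°/8) = 85.56 mm²); the cylinder at (6.5, 9.5) is not intersected at this z (z outside [4.5, 9]); the 17×7.5 cube at (1, 9) contributes its full rectangle (area 127.50 mm²); Taking the union: the regions partially overlap — summed areas 423.06 mm² minus the doubly-counted overlap 83.35 mm² gives 339.71 mm² — area = 339.71 mm²; (rotated 20° about Z; rotation is an isometry so areas/perimeters/island counts are preserved). At z = 29.44: the cube does not reach this height (z outside [0, 23]); the cylinder at (11, -4): section is a regular 8-gon, circumradius r=5.5 (area = (8/2)·5.500²·sin(360°/8) = 85.56 mm²); the cylinder at (6.5, 9.5) is absent (z outside [4.5, 9]); the cube at (1, 9) (footprint 17×7.5) is included at this height (area 127.50 mm²); Taking the union: the 2 present regions are separate (no shared area or edge), so areas and boundary lengths simply add and each stays a separate island — area = 213.06 mm²; (whole slice rotated 20° about Z — lengths, areas and connectivity unchanged). Checking containment: the cross-section at z = 29.44 is a subset of the cross-section at z = 22.72.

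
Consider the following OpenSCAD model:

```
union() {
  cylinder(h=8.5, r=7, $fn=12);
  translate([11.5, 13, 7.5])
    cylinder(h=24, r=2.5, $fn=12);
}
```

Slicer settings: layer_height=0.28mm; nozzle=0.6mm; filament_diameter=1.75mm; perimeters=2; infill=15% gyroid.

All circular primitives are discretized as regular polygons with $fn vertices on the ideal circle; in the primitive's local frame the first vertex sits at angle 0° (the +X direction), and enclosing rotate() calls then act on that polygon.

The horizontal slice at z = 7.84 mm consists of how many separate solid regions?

At z = 7.84 mm: the cylinder: section is a regular 12-gon, circumradius r=7; the r=2.5 cylinder at (11.5, 13) contributes a regular 12-gon of circumradius 2.5; Combining (union): the 2 present regions are separate (no shared area or edge), so areas and boundary lengths simply add and each stays a separate island — 2 connected regions. The result has 2 disconnected regions.

2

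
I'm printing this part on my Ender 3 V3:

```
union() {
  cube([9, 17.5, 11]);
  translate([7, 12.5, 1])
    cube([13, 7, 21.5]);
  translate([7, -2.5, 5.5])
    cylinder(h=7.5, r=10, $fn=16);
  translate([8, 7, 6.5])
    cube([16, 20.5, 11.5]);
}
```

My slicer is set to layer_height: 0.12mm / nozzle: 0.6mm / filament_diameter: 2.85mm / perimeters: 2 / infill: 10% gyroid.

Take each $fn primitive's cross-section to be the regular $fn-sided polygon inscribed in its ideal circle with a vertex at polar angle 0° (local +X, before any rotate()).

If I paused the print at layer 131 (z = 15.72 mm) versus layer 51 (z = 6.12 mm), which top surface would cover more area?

Layer 131 (z = 15.72): the cube is not intersected at this z (z outside [0, 11]); the 13×7 cube at (7, 12.5) contributes its full rectangle (area 91.00 mm²); the cylinder at (7, -2.5) is absent (z outside [5.5, 13]); the cube at (8, 7) is present — its section is the full 16×20.5 rectangle (area 328.00 mm²); Taking the union: the regions partially overlap — summed areas 419.00 mm² minus the doubly-counted overlap 84.00 mm² gives 335.00 mm² — area = 335.00 mm². So its area = 335.00 mm². Layer 51 (z = 6.12): the cube is present — its section is the full 9×17.5 rectangle (area 157.50 mm²); the cube at (7, 12.5) (footprint 13×7) is included at this height (area 91.00 mm²); the r=10 cylinder at (7, -2.5) contributes a regular 16-gon of circumradius 10 (area = (16/2)·10.000²·sin(360°/16) = 306.15 mm²); the cube at (8, 7) is absent (z outside [6.5, 18]); Combining (union): the regions partially overlap — summed areas 554.65 mm² minus the doubly-counted overlap 69.87 mm² gives 484.78 mm² — area = 484.78 mm². So its area = 484.78 mm². Layer 51 is larger (484.78 vs 335.00 mm²).

layer 51 (z = 6.12 mm)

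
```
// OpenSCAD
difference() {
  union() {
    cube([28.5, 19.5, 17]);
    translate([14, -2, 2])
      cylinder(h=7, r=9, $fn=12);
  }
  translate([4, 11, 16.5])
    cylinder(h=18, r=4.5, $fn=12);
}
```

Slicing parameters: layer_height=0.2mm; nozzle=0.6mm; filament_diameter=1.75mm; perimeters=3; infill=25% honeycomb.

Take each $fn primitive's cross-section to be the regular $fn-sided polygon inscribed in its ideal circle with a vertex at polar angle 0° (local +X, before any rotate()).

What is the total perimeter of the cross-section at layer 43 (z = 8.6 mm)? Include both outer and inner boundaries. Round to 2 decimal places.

111.17 mm

At z = 8.6 mm: the cube (footprint 28.5×19.5) is included at this height (perimeter 96.00 mm); the r=9 cylinder at (14, -2) gives a regular 12-gon of circumradius 9 (constant along its height) (perimeter = 2·12·9.000·sin(180°/12) = 55.90 mm); Taking the union: the regions partially overlap (shared area 86.57 mm²), so the edge portions inside another operand are dropped and the merged outline is re-measured after clipping — boundary = 111.17 mm; the cylinder at (4, 11) is absent (z outside [16.5, 34.5]); Taking the first minus the rest: none of the subtracted shapes is present at this height, so that combined region is unchanged — boundary = 111.17 mm. Overall, the cross-section is a single solid region. Total boundary length (outer) = 111.17 mm.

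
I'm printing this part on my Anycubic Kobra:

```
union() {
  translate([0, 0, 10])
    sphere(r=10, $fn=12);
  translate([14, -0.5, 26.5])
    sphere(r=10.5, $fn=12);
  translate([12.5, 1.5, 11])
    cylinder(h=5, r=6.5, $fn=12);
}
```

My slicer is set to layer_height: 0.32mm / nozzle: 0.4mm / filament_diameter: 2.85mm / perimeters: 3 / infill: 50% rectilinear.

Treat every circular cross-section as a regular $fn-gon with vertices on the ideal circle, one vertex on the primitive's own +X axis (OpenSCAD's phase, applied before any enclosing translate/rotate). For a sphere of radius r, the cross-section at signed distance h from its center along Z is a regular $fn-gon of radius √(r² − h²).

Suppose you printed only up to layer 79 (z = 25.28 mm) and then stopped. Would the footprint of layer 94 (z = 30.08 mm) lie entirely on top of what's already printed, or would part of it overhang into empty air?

Compare the two slices. At z = 25.28: the sphere is not intersected at this z (|z−center|=15.280 > r=10); the r=10.5 sphere at (14, -0.5) contributes a regular 12-gon of circumradius √(10.5²−1.22²) = 10.429 (area = (12/2)·10.429²·sin(360°/12) = 326.28 mm²); the cylinder at (12.5, 1.5) is not intersected at this z (z outside [11, 16]); Merging all regions: only the r=10.5 sphere at (14, -0.5) is present, so the union is just that shape — area = 326.28 mm². At z = 30.08: the sphere is absent (|z−center|=20.080 > r=10); the r=10.5 sphere at (14, -0.5) slices to a regular 12-gon of circumradius 9.871 (√(r²−h²) with h=3.58 from center) (area = (12/2)·9.871²·sin(360°/12) = 292.30 mm²); the cylinder at (12.5, 1.5) is absent (z outside [11, 16]); Combining (union): only the r=10.5 sphere at (14, -0.5) is present, so the union is just that shape — area = 292.30 mm². Checking containment: the cross-section at z = 30.08 is a subset of the cross-section at z = 25.28.

entirely on top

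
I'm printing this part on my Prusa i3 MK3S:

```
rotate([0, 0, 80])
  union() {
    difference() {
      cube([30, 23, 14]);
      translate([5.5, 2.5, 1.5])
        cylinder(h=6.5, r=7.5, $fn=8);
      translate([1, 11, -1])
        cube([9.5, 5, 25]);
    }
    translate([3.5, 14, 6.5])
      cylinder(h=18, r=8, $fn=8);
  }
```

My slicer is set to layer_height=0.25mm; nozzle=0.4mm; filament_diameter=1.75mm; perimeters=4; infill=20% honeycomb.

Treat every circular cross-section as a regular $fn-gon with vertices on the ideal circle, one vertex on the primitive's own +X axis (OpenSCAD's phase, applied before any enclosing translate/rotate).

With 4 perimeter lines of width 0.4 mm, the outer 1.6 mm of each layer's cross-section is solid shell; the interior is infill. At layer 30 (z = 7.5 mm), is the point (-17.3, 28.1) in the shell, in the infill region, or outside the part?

At z = 7.5 mm: the cube (footprint 30×23) is included at this height; the r=7.5 cylinder at (5.5, 2.5) contributes a regular 8-gon of circumradius 7.5; the cube at (1, 11) (footprint 9.5×5) is included at this height; Subtracting the remaining from the first: starting from the 30×23 cube, the r=7.5 cylinder at (5.5, 2.5) partially overlaps it — only the 105.93 mm² overlap (of its 159.10 mm²) is removed, clipping the outline; the 9.5×5 cube at (1, 11) lies wholly inside it (removes its full 47.50 mm² and its 29.00 mm outline becomes a hole wall) — 1 connected region with 1 hole; the r=8 cylinder at (3.5, 14) contributes a regular 8-gon of circumradius 8; Combining (union): the regions partially overlap (shared area 75.61 mm²), so overlapping operands fuse into one piece — 1 connected region with 1 hole; (rotated 80° about Z; rotation is an isometry so areas/perimeters/island counts are preserved). Overall, the cross-section is one region with 1 hole. Undo the 80° rotation: the query point maps to (24.669, 21.917) in the un-rotated model frame. The nearest boundary edge runs (0.00, 23.00)→(30.00, 23.00); distance from the point to it = 1.08 mm. The point is inside the cross-section, 1.08 mm from the nearest boundary — within the 1.6 mm shell band (4 × 0.4).

shell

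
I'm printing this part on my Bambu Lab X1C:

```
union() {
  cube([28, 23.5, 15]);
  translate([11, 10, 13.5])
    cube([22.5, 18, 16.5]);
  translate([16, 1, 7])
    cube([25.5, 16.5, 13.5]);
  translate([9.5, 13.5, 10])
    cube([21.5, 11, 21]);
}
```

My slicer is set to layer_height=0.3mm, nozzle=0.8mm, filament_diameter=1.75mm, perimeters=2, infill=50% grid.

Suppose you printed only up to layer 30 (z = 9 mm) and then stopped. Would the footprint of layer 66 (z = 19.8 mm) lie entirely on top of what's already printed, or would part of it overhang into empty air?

Compare the two slices. At z = 9: the cube (footprint 28×23.5) is included at this height (area 658.00 mm²); the cube at (11, 10) does not reach this height (z outside [13.5, 30]); the cube at (16, 1) is present — its section is the full 25.5×16.5 rectangle (area 420.75 mm²); the cube at (9.5, 13.5) is absent (z outside [10, 31]); Combining (union): the regions partially overlap — summed areas 1078.75 mm² minus the doubly-counted overlap 198.00 mm² gives 880.75 mm² — area = 880.75 mm². At z = 19.8: the cube does not reach this height (z outside [0, 15]); the cube at (11, 10) is present — its section is the full 22.5×18 rectangle (area 405.00 mm²); the 25.5×16.5 cube at (16, 1) contributes its full rectangle (area 420.75 mm²); the 21.5×11 cube at (9.5, 13.5) contributes its full rectangle (area 236.50 mm²); Combining (union): the regions partially overlap — summed areas 1062.25 mm² minus the doubly-counted overlap 351.25 mm² gives 711.00 mm² — area = 711.00 mm². Checking containment: at z = 19.8 the cross-section extends beyond the z = 9 cross-section by about 135.75 mm².

part overhangs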